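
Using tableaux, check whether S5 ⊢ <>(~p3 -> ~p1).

No, not valid

Tableau for the negation ~<>(~p3 -> ~p1):
1. ~<>(~p3 -> ~p1), w0
2. ~(~p3 -> ~p1), w0
3. ~p3, w0
4. p1, w0
Accessibility: w0Rw0
The negation has an open branch (countermodel exists).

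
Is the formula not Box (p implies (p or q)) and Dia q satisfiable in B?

Unsatisfiable

1. not Box (p implies (p or q)) and Dia q, u
2. not Box (p implies (p or q)), u
3. Dia q, u
4. not (p implies (p or q)), v
5. p, v
6. not (p or q), v
7. not p, v
8. not q, v
Accessibility: uRu, uRv, vRu, vRv
Branch closes: p and not p both at v.
Every branch closes; the branch above is one of them.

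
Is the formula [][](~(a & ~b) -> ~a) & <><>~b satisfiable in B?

1. [][](~(a & ~b) -> ~a) & <><>~b, 0
2. [][](~(a & ~b) -> ~a), 0
3. <><>~b, 0
4. [](~(a & ~b) -> ~a), 0
5. ~(a & ~b) -> ~a, 0
6. ~a, 0
7. <>~b, 1
8. [](~(a & ~b) -> ~a), 1
9. ~(a & ~b) -> ~a, 1
10. ~a, 1
11. ~b, 2
12. ~(a & ~b) -> ~a, 2
13. ~a, 2
Accessibility: 0R0, 0R1, 1R0, 1R1, 1R2, 2R1, 2R2

Yes, satisfiable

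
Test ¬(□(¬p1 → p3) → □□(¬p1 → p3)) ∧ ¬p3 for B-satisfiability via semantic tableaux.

1. ¬(□(¬p1 → p3) → □□(¬p1 → p3)) ∧ ¬p3, u
2. ¬(□(¬p1 → p3) → □□(¬p1 → p3)), u   [∧-rule on 1]
3. ¬p3, u   [∧-rule on 1]
4. □(¬p1 → p3), u   [¬→-rule on 2]
5. ¬□□(¬p1 → p3), u   [¬→-rule on 2]
6. ¬p1 → p3, u   [□-rule on 4 via uRu]
7. p1, u   [→-rule on 6 (branches; this branch)]
8. ¬□(¬p1 → p3), v   [¬□-rule on 5: fresh world v, uRv]
9. ¬p1 → p3, v   [□-rule on 4 via uRv]
10. p3, v   [→-rule on 9 (branches; this branch)]
11. ¬(¬p1 → p3), w   [¬□-rule on 8: fresh world w, vRw]
12. ¬p1, w   [¬→-rule on 11]
13. ¬p3, w   [¬→-rule on 11]
Accessibility: uRu, uRv, vRu, vRv, vRw, wRv, wRw

Satisfiable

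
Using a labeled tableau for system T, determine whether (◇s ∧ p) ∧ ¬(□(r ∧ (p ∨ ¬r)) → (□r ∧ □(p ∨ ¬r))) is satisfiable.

1. (◇s ∧ p) ∧ ¬(□(r ∧ (p ∨ ¬r)) → (□r ∧ □(p ∨ ¬r))), 0
2. ◇s ∧ p, 0   [∧-rule on 1]
3. ¬(□(r ∧ (p ∨ ¬r)) → (□r ∧ □(p ∨ ¬r))), 0   [∧-rule on 1]
4. ◇s, 0   [∧-rule on 2]
5. p, 0   [∧-rule on 2]
6. □(r ∧ (p ∨ ¬r)), 0   [¬→-rule on 3]
7. ¬(□r ∧ □(p ∨ ¬r)), 0   [¬→-rule on 3]
8. r ∧ (p ∨ ¬r), 0   [□-rule on 6 via 0R0]
9. r, 0   [∧-rule on 8]
10. p ∨ ¬r, 0   [∧-rule on 8]
11. ¬□(p ∨ ¬r), 0   [¬∧-rule on 7 (branches; this branch)]
12. s, 1   [◇-rule on 4: fresh world 1, 0R1]
13. r ∧ (p ∨ ¬r), 1   [□-rule on 6 via 0R1]
14. r, 1   [∧-rule on 13]
15. p ∨ ¬r, 1   [∧-rule on 13]
16. p, 1   [∨-rule on 15 (branches; this branch)]
17. ¬(p ∨ ¬r), 2   [¬□-rule on 11: fresh world 2, 0R2]
18. ¬p, 2   [¬∨-rule on 17]
19. r, 2   [¬∨-rule on 17]
20. r ∧ (p ∨ ¬r), 2   [□-rule on 6 via 0R2]
21. p ∨ ¬r, 2   [∧-rule on 20]
22. ¬r, 2   [∨-rule on 21 (branches; this branch)]
Accessibility: 0R0, 0R1, 0R2, 1R1, 2R2
Branch closes: r and ¬r both at 2.
(One branch shown.) All branches close.

No, unsatisfiable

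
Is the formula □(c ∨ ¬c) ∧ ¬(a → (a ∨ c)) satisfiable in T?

1. □(c ∨ ¬c) ∧ ¬(a → (a ∨ c)), 0
2. □(c ∨ ¬c), 0   [∧-rule on 1]
3. ¬(a → (a ∨ c)), 0   [∧-rule on 1]
4. a, 0   [¬→-rule on 3]
5. ¬(a ∨ c), 0   [¬→-rule on 3]
6. ¬a, 0   [¬∨-rule on 5]
7. ¬c, 0   [¬∨-rule on 5]
Accessibility: 0R0
Branch closes: a and ¬a both at 0.
Every branch closes; the branch above is one of them.

Unsatisfiable (every branch closes)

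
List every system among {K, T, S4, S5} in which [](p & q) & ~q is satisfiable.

T-tableau for the formula:
1. [](p & q) & ~q, u
2. [](p & q), u
3. ~q, u
4. p & q, u
5. p, u
6. q, u
Accessibility: uRu
Branch closes: q and ~q both at u.
Every branch closes (one shown): unsatisfiable in T, hence also in S4, S5 (every S4/S5-frame is a T-frame).
K-tableau for the formula:
1. [](p & q) & ~q, u
2. [](p & q), u
3. ~q, u
Complete open branch: satisfiable in K.

K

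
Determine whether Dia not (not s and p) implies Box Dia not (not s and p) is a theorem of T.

Invalid (countermodel exists)

Tableau for the negation not (Dia not (not s and p) implies Box Dia not (not s and p)):
1. not (Dia not (not s and p) implies Box Dia not (not s and p)), 0
2. Dia not (not s and p), 0
3. not Box Dia not (not s and p), 0
4. not (not s and p), 1
5. not p, 1
6. not Dia not (not s and p), 2
7. not s and p, 2
8. not s, 2
9. p, 2
Accessibility: 0R0, 0R1, 0R2, 1R1, 2R2
The negation has an open branch (countermodel exists).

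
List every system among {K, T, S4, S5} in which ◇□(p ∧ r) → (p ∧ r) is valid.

S4-tableau for the negation ¬(◇□(p ∧ r) → (p ∧ r)):
1. ¬(◇□(p ∧ r) → (p ∧ r)), w0
2. ◇□(p ∧ r), w0
3. ¬(p ∧ r), w0
4. ¬r, w0
5. □(p ∧ r), w1
6. p ∧ r, w1
7. p, w1
8. r, w1
Accessibility: w0Rw0, w0Rw1, w1Rw1
Complete open branch: countermodel on an S4-frame, so not valid in S4, nor in K, T (the same frame is also a K-frame and a T-frame).
S5-tableau for the negation ¬(◇□(p ∧ r) → (p ∧ r)):
1. ¬(◇□(p ∧ r) → (p ∧ r)), w0
2. ◇□(p ∧ r), w0
3. ¬(p ∧ r), w0
4. ¬r, w0
5. □(p ∧ r), w1
6. p ∧ r, w0
7. p, w0
8. r, w0
Accessibility: w0Rw0, w0Rw1, w1Rw0, w1Rw1
Branch closes: r and ¬r both at w0.
Every branch closes (one shown): valid in S5.

S5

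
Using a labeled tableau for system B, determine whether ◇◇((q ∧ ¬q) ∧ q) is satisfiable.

1. ◇◇((q ∧ ¬q) ∧ q), 0
2. ◇((q ∧ ¬q) ∧ q), 1
3. (q ∧ ¬q) ∧ q, 2
4. q ∧ ¬q, 2
5. q, 2
6. ¬q, 2
Accessibility: 0R0, 0R1, 1R0, 1R1, 1R2, 2R1, 2R2
Branch closes: q and ¬q both at 2.
Every branch closes; the branch above is one of them.

Unsatisfiable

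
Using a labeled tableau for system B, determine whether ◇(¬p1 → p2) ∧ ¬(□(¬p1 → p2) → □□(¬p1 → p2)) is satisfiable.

1. ◇(¬p1 → p2) ∧ ¬(□(¬p1 → p2) → □□(¬p1 → p2)), 0
2. ◇(¬p1 → p2), 0
3. ¬(□(¬p1 → p2) → □□(¬p1 → p2)), 0
4. □(¬p1 → p2), 0
5. ¬□□(¬p1 → p2), 0
6. ¬p1 → p2, 0
7. p2, 0
8. ¬p1 → p2, 1
9. p2, 1
10. ¬□(¬p1 → p2), 2
11. ¬p1 → p2, 2
12. p2, 2
13. ¬(¬p1 → p2), 3
14. ¬p1, 3
15. ¬p2, 3
Accessibility: 0R0, 0R1, 0R2, 1R0, 1R1, 2R0, 2R2, 2R3, 3R2, 3R3

Yes, satisfiable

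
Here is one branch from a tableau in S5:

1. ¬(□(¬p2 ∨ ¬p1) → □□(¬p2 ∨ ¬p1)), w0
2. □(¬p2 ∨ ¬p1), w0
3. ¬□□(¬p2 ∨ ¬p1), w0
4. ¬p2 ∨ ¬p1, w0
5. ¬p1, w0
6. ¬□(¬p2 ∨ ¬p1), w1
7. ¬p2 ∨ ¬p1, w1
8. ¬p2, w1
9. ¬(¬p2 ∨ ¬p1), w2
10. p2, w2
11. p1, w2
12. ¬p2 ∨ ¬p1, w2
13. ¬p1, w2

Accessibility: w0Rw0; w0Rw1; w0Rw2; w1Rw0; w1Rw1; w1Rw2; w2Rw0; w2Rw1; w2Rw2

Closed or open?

Both p1 and ¬p1 appear at w2.

Yes, closed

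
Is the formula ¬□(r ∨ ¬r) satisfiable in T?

1. ¬□(r ∨ ¬r), w0
2. ¬(r ∨ ¬r), w1
3. ¬r, w1
4. r, w1
Accessibility: w0Rw0, w0Rw1, w1Rw1
Branch closes: r and ¬r both at w1.
Every branch closes; the branch above is one of them.

No, unsatisfiable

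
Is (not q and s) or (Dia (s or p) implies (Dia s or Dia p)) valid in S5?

Valid

Tableau for the negation not ((not q and s) or (Dia (s or p) implies (Dia s or Dia p))):
1. not ((not q and s) or (Dia (s or p) implies (Dia s or Dia p))), w0
2. not (not q and s), w0
3. not (Dia (s or p) implies (Dia s or Dia p)), w0
4. Dia (s or p), w0
5. not (Dia s or Dia p), w0
6. not Dia s, w0
7. not Dia p, w0
8. not s, w0
9. not p, w0
10. s or p, w1
11. not s, w1
12. not p, w1
13. p, w1
Accessibility: w0Rw0, w0Rw1, w1Rw0, w1Rw1
Branch closes: p and not p both at w1.
Every branch of the negation's tableau closes; the branch above is one of them.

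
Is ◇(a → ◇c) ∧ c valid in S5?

No, not valid

Tableau for the negation ¬(◇(a → ◇c) ∧ c):
1. ¬(◇(a → ◇c) ∧ c), w0
2. ¬c, w0
Accessibility: w0Rw0
The negation has an open branch (countermodel exists).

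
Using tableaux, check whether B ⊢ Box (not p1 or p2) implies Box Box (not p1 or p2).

Invalid (countermodel exists)

Tableau for the negation not (Box (not p1 or p2) implies Box Box (not p1 or p2)):
1. not (Box (not p1 or p2) implies Box Box (not p1 or p2)), w0
2. Box (not p1 or p2), w0   [neg-implies-rule on 1]
3. not Box Box (not p1 or p2), w0   [neg-implies-rule on 1]
4. not p1 or p2, w0   [Box-rule on 2 via w0Rw0]
5. p2, w0   [or-rule on 4 (branches; this branch)]
6. not Box (not p1 or p2), w1   [neg-Box-rule on 3: fresh world w1, w0Rw1]
7. not p1 or p2, w1   [Box-rule on 2 via w0Rw1]
8. p2, w1   [or-rule on 7 (branches; this branch)]
9. not (not p1 or p2), w2   [neg-Box-rule on 6: fresh world w2, w1Rw2]
10. p1, w2   [neg-or-rule on 9]
11. not p2, w2   [neg-or-rule on 9]
Accessibility: w0Rw0, w0Rw1, w1Rw0, w1Rw1, w1Rw2, w2Rw1, w2Rw2
The negation has an open branch (countermodel exists).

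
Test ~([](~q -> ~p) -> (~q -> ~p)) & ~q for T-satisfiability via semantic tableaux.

No, unsatisfiable

1. ~([](~q -> ~p) -> (~q -> ~p)) & ~q, w0
2. ~([](~q -> ~p) -> (~q -> ~p)), w0
3. ~q, w0
4. [](~q -> ~p), w0
5. ~(~q -> ~p), w0
6. p, w0
7. ~q -> ~p, w0
8. ~p, w0
Accessibility: w0Rw0
Branch closes: p and ~p both at w0.
Every branch closes; the branch above is one of them.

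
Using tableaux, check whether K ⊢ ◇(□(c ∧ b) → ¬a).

Tableau for the negation ¬◇(□(c ∧ b) → ¬a):
1. ¬◇(□(c ∧ b) → ¬a), u
The negation has an open branch (countermodel exists).

Invalid (countermodel exists)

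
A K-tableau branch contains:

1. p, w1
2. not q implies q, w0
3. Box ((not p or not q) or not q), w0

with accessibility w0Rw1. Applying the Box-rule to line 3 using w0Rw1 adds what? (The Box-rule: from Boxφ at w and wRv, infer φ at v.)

(not p or not q) or not q, w1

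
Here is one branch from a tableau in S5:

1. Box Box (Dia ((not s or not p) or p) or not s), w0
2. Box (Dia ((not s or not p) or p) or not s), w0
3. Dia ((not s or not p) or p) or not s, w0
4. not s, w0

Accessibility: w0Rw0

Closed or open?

Open

There is no literal clash: for every atom and world, at most one sign appears.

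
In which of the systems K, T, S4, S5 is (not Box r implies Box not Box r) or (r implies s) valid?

S5

S4-tableau for the negation not ((not Box r implies Box not Box r) or (r implies s)):
1. not ((not Box r implies Box not Box r) or (r implies s)), u
2. not (not Box r implies Box not Box r), u   [neg-or-rule on 1]
3. not (r implies s), u   [neg-or-rule on 1]
4. not Box r, u   [neg-implies-rule on 2]
5. not Box not Box r, u   [neg-implies-rule on 2]
6. r, u   [neg-implies-rule on 3]
7. not s, u   [neg-implies-rule on 3]
8. not r, v   [neg-Box-rule on 4: fresh world v, uRv]
9. Box r, w   [neg-Box-rule on 5: fresh world w, uRw]
10. r, w   [Box-rule on 9 via wRw]
Accessibility: uRu, uRv, uRw, vRv, wRw
Complete open branch: countermodel on an S4-frame, so not valid in S4, nor in K, T (the same frame is also a K-frame and a T-frame).
S5-tableau for the negation not ((not Box r implies Box not Box r) or (r implies s)):
1. not ((not Box r implies Box not Box r) or (r implies s)), u
2. not (not Box r implies Box not Box r), u   [neg-or-rule on 1]
3. not (r implies s), u   [neg-or-rule on 1]
4. not Box r, u   [neg-implies-rule on 2]
5. not Box not Box r, u   [neg-implies-rule on 2]
6. r, u   [neg-implies-rule on 3]
7. not s, u   [neg-implies-rule on 3]
8. not r, v   [neg-Box-rule on 4: fresh world v, uRv]
9. Box r, w   [neg-Box-rule on 5: fresh world w, uRw]
10. r, v   [Box-rule on 9 via wRv]
Accessibility: uRu, uRv, uRw, vRu, vRv, vRw, wRu, wRv, wRw
Branch closes: r and not r both at v.
Every branch closes (one shown): valid in S5.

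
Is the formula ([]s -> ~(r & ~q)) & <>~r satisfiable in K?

Satisfiable (open branch found)

1. ([]s -> ~(r & ~q)) & <>~r, u
2. []s -> ~(r & ~q), u
3. <>~r, u
4. ~(r & ~q), u
5. q, u
6. ~r, v
Accessibility: uRv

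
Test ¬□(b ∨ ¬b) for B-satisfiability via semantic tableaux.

Unsatisfiable

1. ¬□(b ∨ ¬b), 0
2. ¬(b ∨ ¬b), 1   [¬□-rule on 1: fresh world 1, 0R1]
3. ¬b, 1   [¬∨-rule on 2]
4. b, 1   [¬∨-rule on 2]
Accessibility: 0R0, 0R1, 1R0, 1R1
Branch closes: b and ¬b both at 1.
All branches of the tableau close; one closing branch shown above.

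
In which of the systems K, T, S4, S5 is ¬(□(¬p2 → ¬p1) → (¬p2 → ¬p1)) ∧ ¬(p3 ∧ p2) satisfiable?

K-tableau for the formula:
1. ¬(□(¬p2 → ¬p1) → (¬p2 → ¬p1)) ∧ ¬(p3 ∧ p2), u
2. ¬(□(¬p2 → ¬p1) → (¬p2 → ¬p1)), u
3. ¬(p3 ∧ p2), u
4. □(¬p2 → ¬p1), u
5. ¬(¬p2 → ¬p1), u
6. ¬p2, u
7. p1, u
Complete open branch: satisfiable in K.
T-tableau for the formula:
1. ¬(□(¬p2 → ¬p1) → (¬p2 → ¬p1)) ∧ ¬(p3 ∧ p2), u
2. ¬(□(¬p2 → ¬p1) → (¬p2 → ¬p1)), u
3. ¬(p3 ∧ p2), u
4. □(¬p2 → ¬p1), u
5. ¬(¬p2 → ¬p1), u
6. ¬p2, u
7. p1, u
8. ¬p2 → ¬p1, u
9. ¬p1, u
Accessibility: uRu
Branch closes: p1 and ¬p1 both at u.
Every branch closes (one shown): unsatisfiable in T, hence also in S4, S5 (every S4/S5-frame is a T-frame).

K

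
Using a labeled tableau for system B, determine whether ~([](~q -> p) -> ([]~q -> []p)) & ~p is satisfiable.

Unsatisfiable (every branch closes)

1. ~([](~q -> p) -> ([]~q -> []p)) & ~p, w0
2. ~([](~q -> p) -> ([]~q -> []p)), w0
3. ~p, w0
4. [](~q -> p), w0
5. ~([]~q -> []p), w0
6. []~q, w0
7. ~[]p, w0
8. ~q -> p, w0
9. ~q, w0
10. p, w0
Accessibility: w0Rw0
Branch closes: p and ~p both at w0.
Every branch closes; the branch above is one of them.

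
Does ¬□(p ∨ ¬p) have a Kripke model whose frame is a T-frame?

1. ¬□(p ∨ ¬p), u
2. ¬(p ∨ ¬p), v
3. ¬p, v
4. p, v
Accessibility: uRu, uRv, vRv
Branch closes: p and ¬p both at v.
Every branch closes; the branch above is one of them.

Unsatisfiable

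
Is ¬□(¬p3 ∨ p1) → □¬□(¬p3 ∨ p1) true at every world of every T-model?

Tableau for the negation ¬(¬□(¬p3 ∨ p1) → □¬□(¬p3 ∨ p1)):
1. ¬(¬□(¬p3 ∨ p1) → □¬□(¬p3 ∨ p1)), w0
2. ¬□(¬p3 ∨ p1), w0   [¬→-rule on 1]
3. ¬□¬□(¬p3 ∨ p1), w0   [¬→-rule on 1]
4. ¬(¬p3 ∨ p1), w1   [¬□-rule on 2: fresh world w1, w0Rw1]
5. p3, w1   [¬∨-rule on 4]
6. ¬p1, w1   [¬∨-rule on 4]
7. □(¬p3 ∨ p1), w2   [¬□-rule on 3: fresh world w2, w0Rw2]
8. ¬p3 ∨ p1, w2   [□-rule on 7 via w2Rw2]
9. p1, w2   [∨-rule on 8 (branches; this branch)]
Accessibility: w0Rw0, w0Rw1, w0Rw2, w1Rw1, w2Rw2
The negation has an open branch (countermodel exists).

Invalid (countermodel exists)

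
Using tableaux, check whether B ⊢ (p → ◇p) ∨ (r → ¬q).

Valid in B

Tableau for the negation ¬((p → ◇p) ∨ (r → ¬q)):
1. ¬((p → ◇p) ∨ (r → ¬q)), 0
2. ¬(p → ◇p), 0   [¬∨-rule on 1]
3. ¬(r → ¬q), 0   [¬∨-rule on 1]
4. p, 0   [¬→-rule on 2]
5. ¬◇p, 0   [¬→-rule on 2]
6. r, 0   [¬→-rule on 3]
7. q, 0   [¬→-rule on 3]
8. ¬p, 0   [¬◇-rule on 5 via 0R0]
Accessibility: 0R0
Branch closes: p and ¬p both at 0.
Every branch of the negation's tableau closes; the branch above is one of them.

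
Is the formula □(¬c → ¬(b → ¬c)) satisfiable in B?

Satisfiable

1. □(¬c → ¬(b → ¬c)), w0
2. ¬c → ¬(b → ¬c), w0
3. ¬(b → ¬c), w0
4. b, w0
5. c, w0
Accessibility: w0Rw0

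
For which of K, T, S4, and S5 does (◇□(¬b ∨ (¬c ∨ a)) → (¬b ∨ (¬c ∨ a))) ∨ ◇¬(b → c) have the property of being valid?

S4-tableau for the negation ¬((◇□(¬b ∨ (¬c ∨ a)) → (¬b ∨ (¬c ∨ a))) ∨ ◇¬(b → c)):
1. ¬((◇□(¬b ∨ (¬c ∨ a)) → (¬b ∨ (¬c ∨ a))) ∨ ◇¬(b → c)), w0
2. ¬(◇□(¬b ∨ (¬c ∨ a)) → (¬b ∨ (¬c ∨ a))), w0   [¬∨-rule on 1]
3. ¬◇¬(b → c), w0   [¬∨-rule on 1]
4. ◇□(¬b ∨ (¬c ∨ a)), w0   [¬→-rule on 2]
5. ¬(¬b ∨ (¬c ∨ a)), w0   [¬→-rule on 2]
6. b, w0   [¬∨-rule on 5]
7. ¬(¬c ∨ a), w0   [¬∨-rule on 5]
8. c, w0   [¬∨-rule on 7]
9. ¬a, w0   [¬∨-rule on 7]
10. b → c, w0   [¬◇-rule on 3 via w0Rw0]
11. □(¬b ∨ (¬c ∨ a)), w1   [◇-rule on 4: fresh world w1, w0Rw1]
12. b → c, w1   [¬◇-rule on 3 via w0Rw1]
13. ¬b ∨ (¬c ∨ a), w1   [□-rule on 11 via w1Rw1]
14. c, w1   [→-rule on 12 (branches; this branch)]
15. ¬c ∨ a, w1   [∨-rule on 13 (branches; this branch)]
16. a, w1   [∨-rule on 15 (branches; this branch)]
Accessibility: w0Rw0, w0Rw1, w1Rw1
Complete open branch: countermodel on an S4-frame, so not valid in S4, nor in K, T (the same frame is also a K-frame and a T-frame).
S5-tableau for the negation ¬((◇□(¬b ∨ (¬c ∨ a)) → (¬b ∨ (¬c ∨ a))) ∨ ◇¬(b → c)):
1. ¬((◇□(¬b ∨ (¬c ∨ a)) → (¬b ∨ (¬c ∨ a))) ∨ ◇¬(b → c)), w0
2. ¬(◇□(¬b ∨ (¬c ∨ a)) → (¬b ∨ (¬c ∨ a))), w0   [¬∨-rule on 1]
3. ¬◇¬(b → c), w0   [¬∨-rule on 1]
4. ◇□(¬b ∨ (¬c ∨ a)), w0   [¬→-rule on 2]
5. ¬(¬b ∨ (¬c ∨ a)), w0   [¬→-rule on 2]
6. b, w0   [¬∨-rule on 5]
7. ¬(¬c ∨ a), w0   [¬∨-rule on 5]
8. c, w0   [¬∨-rule on 7]
9. ¬a, w0   [¬∨-rule on 7]
10. b → c, w0   [¬◇-rule on 3 via w0Rw0]
11. □(¬b ∨ (¬c ∨ a)), w1   [◇-rule on 4: fresh world w1, w0Rw1]
12. b → c, w1   [¬◇-rule on 3 via w0Rw1]
13. ¬b ∨ (¬c ∨ a), w0   [□-rule on 11 via w1Rw0]
14. ¬b ∨ (¬c ∨ a), w1   [□-rule on 11 via w1Rw1]
15. c, w1   [→-rule on 12 (branches; this branch)]
16. ¬c ∨ a, w0   [∨-rule on 13 (branches; this branch)]
17. ¬c ∨ a, w1   [∨-rule on 14 (branches; this branch)]
18. a, w0   [∨-rule on 16 (branches; this branch)]
Accessibility: w0Rw0, w0Rw1, w1Rw0, w1Rw1
Branch closes: a and ¬a both at w0.
Every branch closes (one shown): valid in S5.

S5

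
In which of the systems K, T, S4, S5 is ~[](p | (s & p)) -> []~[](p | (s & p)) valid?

S5

S5-tableau for the negation ~(~[](p | (s & p)) -> []~[](p | (s & p))):
1. ~(~[](p | (s & p)) -> []~[](p | (s & p))), 0
2. ~[](p | (s & p)), 0
3. ~[]~[](p | (s & p)), 0
4. ~(p | (s & p)), 1
5. ~p, 1
6. ~(s & p), 1
7. [](p | (s & p)), 2
8. p | (s & p), 0
9. p | (s & p), 1
10. p | (s & p), 2
11. s & p, 0
12. s, 0
13. p, 0
14. s & p, 1
15. s, 1
16. p, 1
Accessibility: 0R0, 0R1, 0R2, 1R0, 1R1, 1R2, 2R0, 2R1, 2R2
Branch closes: p and ~p both at 1.
Every branch closes (one shown): valid in S5.
S4-tableau for the negation ~(~[](p | (s & p)) -> []~[](p | (s & p))):
1. ~(~[](p | (s & p)) -> []~[](p | (s & p))), 0
2. ~[](p | (s & p)), 0
3. ~[]~[](p | (s & p)), 0
4. ~(p | (s & p)), 1
5. ~p, 1
6. ~(s & p), 1
7. [](p | (s & p)), 2
8. p | (s & p), 2
9. s & p, 2
10. s, 2
11. p, 2
Accessibility: 0R0, 0R1, 0R2, 1R1, 2R2
Complete open branch: countermodel on an S4-frame, so not valid in S4, nor in K, T (the same frame is also a K-frame and a T-frame).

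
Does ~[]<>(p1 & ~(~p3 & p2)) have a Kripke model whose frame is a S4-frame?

1. ~[]<>(p1 & ~(~p3 & p2)), u
2. ~<>(p1 & ~(~p3 & p2)), v   [~[]-rule on 1: fresh world v, uRv]
3. ~(p1 & ~(~p3 & p2)), v   [~<>-rule on 2 via vRv]
4. ~p3 & p2, v   [~&-rule on 3 (branches; this branch)]
5. ~p3, v   [&-rule on 4]
6. p2, v   [&-rule on 4]
Accessibility: uRu, uRv, vRv

Satisfiable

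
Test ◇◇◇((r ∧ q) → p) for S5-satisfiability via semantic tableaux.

Satisfiable (open branch found)

1. ◇◇◇((r ∧ q) → p), 0
2. ◇◇((r ∧ q) → p), 1
3. ◇((r ∧ q) → p), 2
4. (r ∧ q) → p, 3
5. p, 3
Accessibility: 0R0, 0R1, 0R2, 0R3, 1R0, 1R1, 1R2, 1R3, 2R0, 2R1, 2R2, 2R3, 3R0, 3R1, 3R2, 3R3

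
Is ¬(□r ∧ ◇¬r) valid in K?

Yes, valid

Tableau for the negation □r ∧ ◇¬r:
1. □r ∧ ◇¬r, w0
2. □r, w0
3. ◇¬r, w0
4. ¬r, w1
5. r, w1
Accessibility: w0Rw1
Branch closes: r and ¬r both at w1.
Every branch of the negation's tableau closes; the branch above is one of them.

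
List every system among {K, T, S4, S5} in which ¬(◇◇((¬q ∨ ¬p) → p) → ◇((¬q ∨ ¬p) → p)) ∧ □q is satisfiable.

K, T

S4-tableau for the formula:
1. ¬(◇◇((¬q ∨ ¬p) → p) → ◇((¬q ∨ ¬p) → p)) ∧ □q, w0
2. ¬(◇◇((¬q ∨ ¬p) → p) → ◇((¬q ∨ ¬p) → p)), w0
3. □q, w0
4. ◇◇((¬q ∨ ¬p) → p), w0
5. ¬◇((¬q ∨ ¬p) → p), w0
6. q, w0
7. ¬((¬q ∨ ¬p) → p), w0
8. ¬q ∨ ¬p, w0
9. ¬p, w0
10. ◇((¬q ∨ ¬p) → p), w1
11. q, w1
12. ¬((¬q ∨ ¬p) → p), w1
13. ¬q ∨ ¬p, w1
14. ¬p, w1
15. (¬q ∨ ¬p) → p, w2
16. q, w2
17. ¬((¬q ∨ ¬p) → p), w2
18. ¬q ∨ ¬p, w2
19. ¬p, w2
20. ¬(¬q ∨ ¬p), w2
21. p, w2
Accessibility: w0Rw0, w0Rw1, w0Rw2, w1Rw1, w1Rw2, w2Rw2
Branch closes: p and ¬p both at w2.
Every branch closes (one shown): unsatisfiable in S4, hence also in S5 (every S5-frame is an S4-frame).
T-tableau for the formula:
1. ¬(◇◇((¬q ∨ ¬p) → p) → ◇((¬q ∨ ¬p) → p)) ∧ □q, w0
2. ¬(◇◇((¬q ∨ ¬p) → p) → ◇((¬q ∨ ¬p) → p)), w0
3. □q, w0
4. ◇◇((¬q ∨ ¬p) → p), w0
5. ¬◇((¬q ∨ ¬p) → p), w0
6. q, w0
7. ¬((¬q ∨ ¬p) → p), w0
8. ¬q ∨ ¬p, w0
9. ¬p, w0
10. ◇((¬q ∨ ¬p) → p), w1
11. q, w1
12. ¬((¬q ∨ ¬p) → p), w1
13. ¬q ∨ ¬p, w1
14. ¬p, w1
15. (¬q ∨ ¬p) → p, w2
16. p, w2
Accessibility: w0Rw0, w0Rw1, w1Rw1, w1Rw2, w2Rw2
Complete open branch: satisfiable in T, hence also in K (this T-model is also a K-model).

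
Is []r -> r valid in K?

Tableau for the negation ~([]r -> r):
1. ~([]r -> r), u
2. []r, u   [~->-rule on 1]
3. ~r, u   [~->-rule on 1]
The negation has an open branch (countermodel exists).

Not valid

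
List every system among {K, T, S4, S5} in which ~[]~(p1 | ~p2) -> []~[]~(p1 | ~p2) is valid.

S4-tableau for the negation ~(~[]~(p1 | ~p2) -> []~[]~(p1 | ~p2)):
1. ~(~[]~(p1 | ~p2) -> []~[]~(p1 | ~p2)), u
2. ~[]~(p1 | ~p2), u
3. ~[]~[]~(p1 | ~p2), u
4. p1 | ~p2, v
5. ~p2, v
6. []~(p1 | ~p2), w
7. ~(p1 | ~p2), w
8. ~p1, w
9. p2, w
Accessibility: uRu, uRv, uRw, vRv, wRw
Complete open branch: countermodel on an S4-frame, so not valid in S4, nor in K, T (the same frame is also a K-frame and a T-frame).
S5-tableau for the negation ~(~[]~(p1 | ~p2) -> []~[]~(p1 | ~p2)):
1. ~(~[]~(p1 | ~p2) -> []~[]~(p1 | ~p2)), u
2. ~[]~(p1 | ~p2), u
3. ~[]~[]~(p1 | ~p2), u
4. p1 | ~p2, v
5. ~p2, v
6. []~(p1 | ~p2), w
7. ~(p1 | ~p2), u
8. ~p1, u
9. p2, u
10. ~(p1 | ~p2), v
11. ~p1, v
12. p2, v
Accessibility: uRu, uRv, uRw, vRu, vRv, vRw, wRu, wRv, wRw
Branch closes: p2 and ~p2 both at v.
Every branch closes (one shown): valid in S5.

S5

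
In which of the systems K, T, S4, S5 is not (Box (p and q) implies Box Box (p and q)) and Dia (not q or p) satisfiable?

K, T

S4-tableau for the formula:
1. not (Box (p and q) implies Box Box (p and q)) and Dia (not q or p), u
2. not (Box (p and q) implies Box Box (p and q)), u   [and-rule on 1]
3. Dia (not q or p), u   [and-rule on 1]
4. Box (p and q), u   [neg-implies-rule on 2]
5. not Box Box (p and q), u   [neg-implies-rule on 2]
6. p and q, u   [Box-rule on 4 via uRu]
7. p, u   [and-rule on 6]
8. q, u   [and-rule on 6]
9. not q or p, v   [Dia-rule on 3: fresh world v, uRv]
10. p and q, v   [Box-rule on 4 via uRv]
11. p, v   [and-rule on 10]
12. q, v   [and-rule on 10]
13. not Box (p and q), w   [neg-Box-rule on 5: fresh world w, uRw]
14. p and q, w   [Box-rule on 4 via uRw]
15. p, w   [and-rule on 14]
16. q, w   [and-rule on 14]
17. not (p and q), x   [neg-Box-rule on 13: fresh world x, wRx]
18. p and q, x   [Box-rule on 4 via uRx]
19. p, x   [and-rule on 18]
20. q, x   [and-rule on 18]
21. not q, x   [neg-and-rule on 17 (branches; this branch)]
Accessibility: uRu, uRv, uRw, uRx, vRv, wRw, wRx, xRx
Branch closes: q and not q both at x.
Every branch closes (one shown): unsatisfiable in S4, hence also in S5 (every S5-frame is an S4-frame).
T-tableau for the formula:
1. not (Box (p and q) implies Box Box (p and q)) and Dia (not q or p), u
2. not (Box (p and q) implies Box Box (p and q)), u   [and-rule on 1]
3. Dia (not q or p), u   [and-rule on 1]
4. Box (p and q), u   [neg-implies-rule on 2]
5. not Box Box (p and q), u   [neg-implies-rule on 2]
6. p and q, u   [Box-rule on 4 via uRu]
7. p, u   [and-rule on 6]
8. q, u   [and-rule on 6]
9. not q or p, v   [Dia-rule on 3: fresh world v, uRv]
10. p and q, v   [Box-rule on 4 via uRv]
11. p, v   [and-rule on 10]
12. q, v   [and-rule on 10]
13. not Box (p and q), w   [neg-Box-rule on 5: fresh world w, uRw]
14. p and q, w   [Box-rule on 4 via uRw]
15. p, w   [and-rule on 14]
16. q, w   [and-rule on 14]
17. not (p and q), x   [neg-Box-rule on 13: fresh world x, wRx]
18. not q, x   [neg-and-rule on 17 (branches; this branch)]
Accessibility: uRu, uRv, uRw, vRv, wRw, wRx, xRx
Complete open branch: satisfiable in T, hence also in K (this T-model is also a K-model).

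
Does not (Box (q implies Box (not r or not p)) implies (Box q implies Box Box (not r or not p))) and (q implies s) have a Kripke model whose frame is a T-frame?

1. not (Box (q implies Box (not r or not p)) implies (Box q implies Box Box (not r or not p))) and (q implies s), u
2. not (Box (q implies Box (not r or not p)) implies (Box q implies Box Box (not r or not p))), u
3. q implies s, u
4. Box (q implies Box (not r or not p)), u
5. not (Box q implies Box Box (not r or not p)), u
6. Box q, u
7. not Box Box (not r or not p), u
8. q implies Box (not r or not p), u
9. q, u
10. s, u
11. Box (not r or not p), u
12. not r or not p, u
13. not p, u
14. not Box (not r or not p), v
15. q implies Box (not r or not p), v
16. q, v
17. not r or not p, v
18. Box (not r or not p), v
19. not p, v
20. not (not r or not p), w
21. r, w
22. p, w
23. not r or not p, w
24. not p, w
Accessibility: uRu, uRv, vRv, vRw, wRw
Branch closes: p and not p both at w.
All branches of the tableau close; one closing branch shown above.

No, unsatisfiable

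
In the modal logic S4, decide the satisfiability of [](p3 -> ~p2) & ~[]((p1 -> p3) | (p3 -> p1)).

Unsatisfiable (every branch closes)

1. [](p3 -> ~p2) & ~[]((p1 -> p3) | (p3 -> p1)), 0
2. [](p3 -> ~p2), 0
3. ~[]((p1 -> p3) | (p3 -> p1)), 0
4. p3 -> ~p2, 0
5. ~p2, 0
6. ~((p1 -> p3) | (p3 -> p1)), 1
7. ~(p1 -> p3), 1
8. ~(p3 -> p1), 1
9. p1, 1
10. ~p3, 1
11. p3, 1
12. ~p1, 1
Accessibility: 0R0, 0R1, 1R1
Branch closes: p3 and ~p3 both at 1.
All branches of the tableau close; one closing branch shown above.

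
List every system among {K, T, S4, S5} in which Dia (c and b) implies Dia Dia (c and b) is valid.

K-tableau for the negation not (Dia (c and b) implies Dia Dia (c and b)):
1. not (Dia (c and b) implies Dia Dia (c and b)), u
2. Dia (c and b), u
3. not Dia Dia (c and b), u
4. c and b, v
5. c, v
6. b, v
7. not Dia (c and b), v
Accessibility: uRv
Complete open branch: countermodel on a K-frame, so not valid in K.
T-tableau for the negation not (Dia (c and b) implies Dia Dia (c and b)):
1. not (Dia (c and b) implies Dia Dia (c and b)), u
2. Dia (c and b), u
3. not Dia Dia (c and b), u
4. not Dia (c and b), u
5. not (c and b), u
6. not b, u
7. c and b, v
8. c, v
9. b, v
10. not Dia (c and b), v
11. not (c and b), v
12. not b, v
Accessibility: uRu, uRv, vRv
Branch closes: b and not b both at v.
Every branch closes (one shown): valid in T, hence also in S4, S5 (every theorem of T is a theorem of S4 and S5).

T, S4, S5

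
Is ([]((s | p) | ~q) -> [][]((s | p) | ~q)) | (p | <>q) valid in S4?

Valid in S4

Tableau for the negation ~(([]((s | p) | ~q) -> [][]((s | p) | ~q)) | (p | <>q)):
1. ~(([]((s | p) | ~q) -> [][]((s | p) | ~q)) | (p | <>q)), 0
2. ~([]((s | p) | ~q) -> [][]((s | p) | ~q)), 0
3. ~(p | <>q), 0
4. []((s | p) | ~q), 0
5. ~[][]((s | p) | ~q), 0
6. ~p, 0
7. ~<>q, 0
8. (s | p) | ~q, 0
9. ~q, 0
10. s | p, 0
11. s, 0
12. ~[]((s | p) | ~q), 1
13. (s | p) | ~q, 1
14. ~q, 1
15. s | p, 1
16. p, 1
17. ~((s | p) | ~q), 2
18. ~(s | p), 2
19. q, 2
20. ~s, 2
21. ~p, 2
22. (s | p) | ~q, 2
23. ~q, 2
Accessibility: 0R0, 0R1, 0R2, 1R1, 1R2, 2R2
Branch closes: q and ~q both at 2.
All branches of the negation close; one closing branch shown above.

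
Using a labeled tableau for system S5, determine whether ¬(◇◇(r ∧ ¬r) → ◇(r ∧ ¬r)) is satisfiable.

1. ¬(◇◇(r ∧ ¬r) → ◇(r ∧ ¬r)), u
2. ◇◇(r ∧ ¬r), u   [¬→-rule on 1]
3. ¬◇(r ∧ ¬r), u   [¬→-rule on 1]
4. ¬(r ∧ ¬r), u   [¬◇-rule on 3 via uRu]
5. r, u   [¬∧-rule on 4 (branches; this branch)]
6. ◇(r ∧ ¬r), v   [◇-rule on 2: fresh world v, uRv]
7. ¬(r ∧ ¬r), v   [¬◇-rule on 3 via uRv]
8. r, v   [¬∧-rule on 7 (branches; this branch)]
9. r ∧ ¬r, w   [◇-rule on 6: fresh world w, vRw]
10. r, w   [∧-rule on 9]
11. ¬r, w   [∧-rule on 9]
Accessibility: uRu, uRv, uRw, vRu, vRv, vRw, wRu, wRv, wRw
Branch closes: r and ¬r both at w.
(One branch shown.) All branches close.

Unsatisfiable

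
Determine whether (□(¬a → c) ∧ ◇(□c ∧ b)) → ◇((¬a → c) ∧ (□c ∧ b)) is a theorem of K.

Tableau for the negation ¬((□(¬a → c) ∧ ◇(□c ∧ b)) → ◇((¬a → c) ∧ (□c ∧ b))):
1. ¬((□(¬a → c) ∧ ◇(□c ∧ b)) → ◇((¬a → c) ∧ (□c ∧ b))), w0
2. □(¬a → c) ∧ ◇(□c ∧ b), w0
3. ¬◇((¬a → c) ∧ (□c ∧ b)), w0
4. □(¬a → c), w0
5. ◇(□c ∧ b), w0
6. □c ∧ b, w1
7. □c, w1
8. b, w1
9. ¬((¬a → c) ∧ (□c ∧ b)), w1
10. ¬a → c, w1
11. ¬(□c ∧ b), w1
12. c, w1
13. ¬□c, w1
14. ¬c, w2
15. c, w2
Accessibility: w0Rw1, w1Rw2
Branch closes: c and ¬c both at w2.
Every branch of the negation's tableau closes; the branch above is one of them.

Yes, valid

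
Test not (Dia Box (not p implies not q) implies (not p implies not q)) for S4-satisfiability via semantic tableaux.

1. not (Dia Box (not p implies not q) implies (not p implies not q)), u
2. Dia Box (not p implies not q), u   [neg-implies-rule on 1]
3. not (not p implies not q), u   [neg-implies-rule on 1]
4. not p, u   [neg-implies-rule on 3]
5. q, u   [neg-implies-rule on 3]
6. Box (not p implies not q), v   [Dia-rule on 2: fresh world v, uRv]
7. not p implies not q, v   [Box-rule on 6 via vRv]
8. not q, v   [implies-rule on 7 (branches; this branch)]
Accessibility: uRu, uRv, vRv

Satisfiable (open branch found)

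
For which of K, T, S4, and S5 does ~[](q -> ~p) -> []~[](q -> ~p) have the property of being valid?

S5

S5-tableau for the negation ~(~[](q -> ~p) -> []~[](q -> ~p)):
1. ~(~[](q -> ~p) -> []~[](q -> ~p)), 0
2. ~[](q -> ~p), 0   [~->-rule on 1]
3. ~[]~[](q -> ~p), 0   [~->-rule on 1]
4. ~(q -> ~p), 1   [~[]-rule on 2: fresh world 1, 0R1]
5. q, 1   [~->-rule on 4]
6. p, 1   [~->-rule on 4]
7. [](q -> ~p), 2   [~[]-rule on 3: fresh world 2, 0R2]
8. q -> ~p, 0   [[]-rule on 7 via 2R0]
9. q -> ~p, 1   [[]-rule on 7 via 2R1]
10. q -> ~p, 2   [[]-rule on 7 via 2R2]
11. ~p, 0   [->-rule on 8 (branches; this branch)]
12. ~p, 1   [->-rule on 9 (branches; this branch)]
Accessibility: 0R0, 0R1, 0R2, 1R0, 1R1, 1R2, 2R0, 2R1, 2R2
Branch closes: p and ~p both at 1.
Every branch closes (one shown): valid in S5.
S4-tableau for the negation ~(~[](q -> ~p) -> []~[](q -> ~p)):
1. ~(~[](q -> ~p) -> []~[](q -> ~p)), 0
2. ~[](q -> ~p), 0   [~->-rule on 1]
3. ~[]~[](q -> ~p), 0   [~->-rule on 1]
4. ~(q -> ~p), 1   [~[]-rule on 2: fresh world 1, 0R1]
5. q, 1   [~->-rule on 4]
6. p, 1   [~->-rule on 4]
7. [](q -> ~p), 2   [~[]-rule on 3: fresh world 2, 0R2]
8. q -> ~p, 2   [[]-rule on 7 via 2R2]
9. ~p, 2   [->-rule on 8 (branches; this branch)]
Accessibility: 0R0, 0R1, 0R2, 1R1, 2R2
Complete open branch: countermodel on an S4-frame, so not valid in S4, nor in K, T (the same frame is also a K-frame and a T-frame).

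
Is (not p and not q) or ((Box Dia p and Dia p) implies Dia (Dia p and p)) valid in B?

Tableau for the negation not ((not p and not q) or ((Box Dia p and Dia p) implies Dia (Dia p and p))):
1. not ((not p and not q) or ((Box Dia p and Dia p) implies Dia (Dia p and p))), 0
2. not (not p and not q), 0
3. not ((Box Dia p and Dia p) implies Dia (Dia p and p)), 0
4. Box Dia p and Dia p, 0
5. not Dia (Dia p and p), 0
6. Box Dia p, 0
7. Dia p, 0
8. not (Dia p and p), 0
9. q, 0
10. not p, 0
11. p, 1
12. not (Dia p and p), 1
13. Dia p, 1
14. not Dia p, 1
15. not p, 1
Accessibility: 0R0, 0R1, 1R0, 1R1
Branch closes: p and not p both at 1.
All branches of the negation close; one closing branch shown above.

Valid in B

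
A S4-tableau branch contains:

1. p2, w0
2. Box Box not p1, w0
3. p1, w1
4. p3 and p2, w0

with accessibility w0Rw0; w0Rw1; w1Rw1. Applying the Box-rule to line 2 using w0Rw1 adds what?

Box not p1, w1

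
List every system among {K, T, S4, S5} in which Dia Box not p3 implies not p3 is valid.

S4-tableau for the negation not (Dia Box not p3 implies not p3):
1. not (Dia Box not p3 implies not p3), 0
2. Dia Box not p3, 0   [neg-implies-rule on 1]
3. p3, 0   [neg-implies-rule on 1]
4. Box not p3, 1   [Dia-rule on 2: fresh world 1, 0R1]
5. not p3, 1   [Box-rule on 4 via 1R1]
Accessibility: 0R0, 0R1, 1R1
Complete open branch: countermodel on an S4-frame, so not valid in S4, nor in K, T (the same frame is also a K-frame and a T-frame).
S5-tableau for the negation not (Dia Box not p3 implies not p3):
1. not (Dia Box not p3 implies not p3), 0
2. Dia Box not p3, 0   [neg-implies-rule on 1]
3. p3, 0   [neg-implies-rule on 1]
4. Box not p3, 1   [Dia-rule on 2: fresh world 1, 0R1]
5. not p3, 0   [Box-rule on 4 via 1R0]
Accessibility: 0R0, 0R1, 1R0, 1R1
Branch closes: p3 and not p3 both at 0.
Every branch closes (one shown): valid in S5.

S5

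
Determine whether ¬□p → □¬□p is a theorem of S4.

Tableau for the negation ¬(¬□p → □¬□p):
1. ¬(¬□p → □¬□p), w0
2. ¬□p, w0
3. ¬□¬□p, w0
4. ¬p, w1
5. □p, w2
6. p, w2
Accessibility: w0Rw0, w0Rw1, w0Rw2, w1Rw1, w2Rw2
The negation has an open branch (countermodel exists).

Invalid (countermodel exists)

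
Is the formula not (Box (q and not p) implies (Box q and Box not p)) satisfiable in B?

Unsatisfiable (every branch closes)

1. not (Box (q and not p) implies (Box q and Box not p)), u
2. Box (q and not p), u
3. not (Box q and Box not p), u
4. q and not p, u
5. q, u
6. not p, u
7. not Box not p, u
8. p, v
9. q and not p, v
10. q, v
11. not p, v
Accessibility: uRu, uRv, vRu, vRv
Branch closes: p and not p both at v.
Every branch closes; the branch above is one of them.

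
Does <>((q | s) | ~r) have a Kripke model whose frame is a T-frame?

Satisfiable (open branch found)

1. <>((q | s) | ~r), w0
2. (q | s) | ~r, w1
3. ~r, w1
Accessibility: w0Rw0, w0Rw1, w1Rw1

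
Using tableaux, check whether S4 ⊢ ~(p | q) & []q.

Tableau for the negation ~(~(p | q) & []q):
1. ~(~(p | q) & []q), u
2. ~[]q, u   [~&-rule on 1 (branches; this branch)]
3. ~q, v   [~[]-rule on 2: fresh world v, uRv]
Accessibility: uRu, uRv, vRv
The negation has an open branch (countermodel exists).

No, not valid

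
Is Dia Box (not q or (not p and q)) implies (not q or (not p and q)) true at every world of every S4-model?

Tableau for the negation not (Dia Box (not q or (not p and q)) implies (not q or (not p and q))):
1. not (Dia Box (not q or (not p and q)) implies (not q or (not p and q))), u
2. Dia Box (not q or (not p and q)), u
3. not (not q or (not p and q)), u
4. q, u
5. not (not p and q), u
6. p, u
7. Box (not q or (not p and q)), v
8. not q or (not p and q), v
9. not p and q, v
10. not p, v
11. q, v
Accessibility: uRu, uRv, vRv
The negation has an open branch (countermodel exists).

No, not valid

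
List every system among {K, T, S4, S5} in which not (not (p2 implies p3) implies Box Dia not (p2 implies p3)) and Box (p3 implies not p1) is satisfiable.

K, T, S4

S4-tableau for the formula:
1. not (not (p2 implies p3) implies Box Dia not (p2 implies p3)) and Box (p3 implies not p1), u
2. not (not (p2 implies p3) implies Box Dia not (p2 implies p3)), u
3. Box (p3 implies not p1), u
4. not (p2 implies p3), u
5. not Box Dia not (p2 implies p3), u
6. p2, u
7. not p3, u
8. p3 implies not p1, u
9. not p1, u
10. not Dia not (p2 implies p3), v
11. p3 implies not p1, v
12. p2 implies p3, v
13. not p1, v
14. p3, v
Accessibility: uRu, uRv, vRv
Complete open branch: satisfiable in S4, hence also in K, T (this S4-model is also a K-model and a T-model).
S5-tableau for the formula:
1. not (not (p2 implies p3) implies Box Dia not (p2 implies p3)) and Box (p3 implies not p1), u
2. not (not (p2 implies p3) implies Box Dia not (p2 implies p3)), u
3. Box (p3 implies not p1), u
4. not (p2 implies p3), u
5. not Box Dia not (p2 implies p3), u
6. p2, u
7. not p3, u
8. p3 implies not p1, u
9. not p1, u
10. not Dia not (p2 implies p3), v
11. p3 implies not p1, v
12. p2 implies p3, u
13. p2 implies p3, v
14. not p1, v
15. p3, u
Accessibility: uRu, uRv, vRu, vRv
Branch closes: p3 and not p3 both at u.
Every branch closes (one shown): unsatisfiable in S5.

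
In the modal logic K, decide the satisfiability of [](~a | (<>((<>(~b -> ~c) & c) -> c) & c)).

Satisfiable (open branch found)

1. [](~a | (<>((<>(~b -> ~c) & c) -> c) & c)), 0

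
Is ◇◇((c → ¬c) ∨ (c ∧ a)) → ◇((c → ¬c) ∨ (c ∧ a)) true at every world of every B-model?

Tableau for the negation ¬(◇◇((c → ¬c) ∨ (c ∧ a)) → ◇((c → ¬c) ∨ (c ∧ a))):
1. ¬(◇◇((c → ¬c) ∨ (c ∧ a)) → ◇((c → ¬c) ∨ (c ∧ a))), u
2. ◇◇((c → ¬c) ∨ (c ∧ a)), u   [¬→-rule on 1]
3. ¬◇((c → ¬c) ∨ (c ∧ a)), u   [¬→-rule on 1]
4. ¬((c → ¬c) ∨ (c ∧ a)), u   [¬◇-rule on 3 via uRu]
5. ¬(c → ¬c), u   [¬∨-rule on 4]
6. ¬(c ∧ a), u   [¬∨-rule on 4]
7. c, u   [¬→-rule on 5]
8. ¬a, u   [¬∧-rule on 6 (branches; this branch)]
9. ◇((c → ¬c) ∨ (c ∧ a)), v   [◇-rule on 2: fresh world v, uRv]
10. ¬((c → ¬c) ∨ (c ∧ a)), v   [¬◇-rule on 3 via uRv]
11. ¬(c → ¬c), v   [¬∨-rule on 10]
12. ¬(c ∧ a), v   [¬∨-rule on 10]
13. c, v   [¬→-rule on 11]
14. ¬a, v   [¬∧-rule on 12 (branches; this branch)]
15. (c → ¬c) ∨ (c ∧ a), w   [◇-rule on 9: fresh world w, vRw]
16. c ∧ a, w   [∨-rule on 15 (branches; this branch)]
17. c, w   [∧-rule on 16]
18. a, w   [∧-rule on 16]
Accessibility: uRu, uRv, vRu, vRv, vRw, wRv, wRw
The negation has an open branch (countermodel exists).

Not valid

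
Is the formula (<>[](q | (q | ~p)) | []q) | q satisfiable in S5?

1. (<>[](q | (q | ~p)) | []q) | q, w0
2. q, w0
Accessibility: w0Rw0

Satisfiable (open branch found)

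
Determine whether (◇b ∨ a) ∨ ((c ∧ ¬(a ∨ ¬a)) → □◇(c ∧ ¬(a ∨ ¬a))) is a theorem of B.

Tableau for the negation ¬((◇b ∨ a) ∨ ((c ∧ ¬(a ∨ ¬a)) → □◇(c ∧ ¬(a ∨ ¬a)))):
1. ¬((◇b ∨ a) ∨ ((c ∧ ¬(a ∨ ¬a)) → □◇(c ∧ ¬(a ∨ ¬a)))), u
2. ¬(◇b ∨ a), u
3. ¬((c ∧ ¬(a ∨ ¬a)) → □◇(c ∧ ¬(a ∨ ¬a))), u
4. ¬◇b, u
5. ¬a, u
6. c ∧ ¬(a ∨ ¬a), u
7. ¬□◇(c ∧ ¬(a ∨ ¬a)), u
8. c, u
9. ¬(a ∨ ¬a), u
10. a, u
Accessibility: uRu
Branch closes: a and ¬a both at u.
Every branch of the negation's tableau closes; the branch above is one of them.

Valid in B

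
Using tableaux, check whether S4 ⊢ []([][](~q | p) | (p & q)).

Tableau for the negation ~[]([][](~q | p) | (p & q)):
1. ~[]([][](~q | p) | (p & q)), w0
2. ~([][](~q | p) | (p & q)), w1
3. ~[][](~q | p), w1
4. ~(p & q), w1
5. ~q, w1
6. ~[](~q | p), w2
7. ~(~q | p), w3
8. q, w3
9. ~p, w3
Accessibility: w0Rw0, w0Rw1, w0Rw2, w0Rw3, w1Rw1, w1Rw2, w1Rw3, w2Rw2, w2Rw3, w3Rw3
The negation has an open branch (countermodel exists).

Not valid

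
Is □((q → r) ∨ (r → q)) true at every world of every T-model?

Tableau for the negation ¬□((q → r) ∨ (r → q)):
1. ¬□((q → r) ∨ (r → q)), 0
2. ¬((q → r) ∨ (r → q)), 1
3. ¬(q → r), 1
4. ¬(r → q), 1
5. q, 1
6. ¬r, 1
7. r, 1
8. ¬q, 1
Accessibility: 0R0, 0R1, 1R1
Branch closes: r and ¬r both at 1.
All branches of the negation close; one closing branch shown above.

Valid in T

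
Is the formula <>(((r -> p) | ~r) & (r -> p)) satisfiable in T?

1. <>(((r -> p) | ~r) & (r -> p)), w0
2. ((r -> p) | ~r) & (r -> p), w1
3. (r -> p) | ~r, w1
4. r -> p, w1
5. ~r, w1
6. p, w1
Accessibility: w0Rw0, w0Rw1, w1Rw1

Satisfiable (open branch found)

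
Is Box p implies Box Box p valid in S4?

Valid

Tableau for the negation not (Box p implies Box Box p):
1. not (Box p implies Box Box p), u
2. Box p, u   [neg-implies-rule on 1]
3. not Box Box p, u   [neg-implies-rule on 1]
4. p, u   [Box-rule on 2 via uRu]
5. not Box p, v   [neg-Box-rule on 3: fresh world v, uRv]
6. p, v   [Box-rule on 2 via uRv]
7. not p, w   [neg-Box-rule on 5: fresh world w, vRw]
8. p, w   [Box-rule on 2 via uRw]
Accessibility: uRu, uRv, uRw, vRv, vRw, wRw
Branch closes: p and not p both at w.
All branches of the negation close; one closing branch shown above.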